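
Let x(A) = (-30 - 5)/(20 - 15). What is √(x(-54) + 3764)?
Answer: 17*√13 ≈ 61.294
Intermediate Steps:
x(A) = -7 (x(A) = -35/5 = -35*⅕ = -7)
√(x(-54) + 3764) = √(-7 + 3764) = √3757 = 17*√13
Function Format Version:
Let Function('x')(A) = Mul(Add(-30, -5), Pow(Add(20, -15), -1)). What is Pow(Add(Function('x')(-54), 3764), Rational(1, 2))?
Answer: Mul(17, Pow(13, Rational(1, 2))) ≈ 61.294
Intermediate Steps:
Function('x')(A) = -7 (Function('x')(A) = Mul(-35, Pow(5, -1)) = Mul(-35, Rational(1, 5)) = -7)
Pow(Add(Function('x')(-54), 3764), Rational(1, 2)) = Pow(Add(-7, 3764), Rational(1, 2)) = Pow(3757, Rational(1, 2)) = Mul(17, Pow(13, Rational(1, 2)))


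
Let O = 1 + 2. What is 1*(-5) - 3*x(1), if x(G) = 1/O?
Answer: -6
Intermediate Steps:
O = 3
x(G) = 1/3
1*(-5) - 3*x(1) = 1*(-5) - 3*1/3 = -5 - 1 = -6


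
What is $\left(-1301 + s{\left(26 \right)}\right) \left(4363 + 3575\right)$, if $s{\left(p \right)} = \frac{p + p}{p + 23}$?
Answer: $-10318914$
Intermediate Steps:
$s{\left(p \right)} = \frac{2 p}{23 + p}$
$\left(-1301 + s{\left(26 \right)}\right) \left(4363 + 3575\right) = \left(-1301 + 2 \cdot 26 \frac{1}{23 + 26}\right) \left(4363 + 3575\right) = \left(-1301 + 2 \cdot 26 \cdot \frac{1}{49}\right) 7938 = \left(-1301 + \frac{52}{49}\right) 7938 = \left(- \frac{63697}{49}\right) 7938 = -10318914$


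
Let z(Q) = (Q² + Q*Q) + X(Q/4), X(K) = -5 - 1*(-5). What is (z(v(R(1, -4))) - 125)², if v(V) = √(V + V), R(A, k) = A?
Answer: 14641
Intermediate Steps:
v(V) = √2*√V (v(V) = √(2*V) = √2*√V)
X(K) = 0 (X(K) = -5 + 5 = 0)
z(Q) = 2*Q² (z(Q) = (Q² + Q*Q) + 0 = (Q² + Q²) + 0 = 2*Q² + 0 = 2*Q²)
(z(v(R(1, -4))) - 125)² = (2*(√2*√1)² - 125)² = (2*(√2*1)² - 125)² = (2*(√2)² - 125)² = (2*2 - 125)² = (4 - 125)² = (-121)² = 14641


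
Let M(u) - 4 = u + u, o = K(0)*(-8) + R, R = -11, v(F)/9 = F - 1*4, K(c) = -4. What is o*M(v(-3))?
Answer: -2562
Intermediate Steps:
v(F) = -36 + 9*F (v(F) = 9*(F - 1*4) = 9*(F - 4) = 9*(-4 + F) = -36 + 9*F)
o = 21 (o = -4*(-8) - 11 = 32 - 11 = 21)
M(u) = 4 + 2*u (M(u) = 4 + (u + u) = 4 + 2*u)
o*M(v(-3)) = 21*(4 + 2*(-36 + 9*(-3))) = 21*(4 + 2*(-36 - 27)) = 21*(4 + 2*(-63)) = 21*(4 - 126) = 21*(-122) = -2562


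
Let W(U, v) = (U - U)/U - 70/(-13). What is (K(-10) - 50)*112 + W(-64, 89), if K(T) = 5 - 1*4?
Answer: -71274/13 ≈ -5482.6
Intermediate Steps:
K(T) = 1 (K(T) = 5 - 4 = 1)
W(U, v) = 70/13 (W(U, v) = 0/U - 70*(-1/13) = 0 + 70/13 = 70/13)
(K(-10) - 50)*112 + W(-64, 89) = (1 - 50)*112 + 70/13 = -49*112 + 70/13 = -5488 + 70/13 = -71274/13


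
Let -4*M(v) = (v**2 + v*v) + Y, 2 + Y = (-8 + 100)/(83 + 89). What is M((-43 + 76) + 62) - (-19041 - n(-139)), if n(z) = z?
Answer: 2475057/172 ≈ 14390.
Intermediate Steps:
Y = -63/43 (Y = -2 + (-8 + 100)/(83 + 89) = -2 + 92/172 = -2 + 92*(1/172) = -2 + 23/43 = -63/43 ≈ -1.4651)
M(v) = 63/172 - v**2/2 (M(v) = -((v**2 + v*v) - 63/43)/4 = -((v**2 + v**2) - 63/43)/4 = -(2*v**2 - 63/43)/4 = -(-63/43 + 2*v**2)/4 = 63/172 - v**2/2)
M((-43 + 76) + 62) - (-19041 - n(-139)) = (63/172 - ((-43 + 76) + 62)**2/2) - (-19041 - 1*(-139)) = (63/172 - (33 + 62)**2/2) - (-19041 + 139) = (63/172 - 1/2*95**2) - 1*(-18902) = (63/172 - 1/2*9025) + 18902 = (63/172 - 9025/2) + 18902 = -776087/172 + 18902 = 2475057/172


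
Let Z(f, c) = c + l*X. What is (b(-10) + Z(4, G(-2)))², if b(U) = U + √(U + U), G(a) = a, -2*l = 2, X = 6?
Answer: 304 - 72*I*√5 ≈ 304.0 - 161.0*I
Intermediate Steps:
l = -1 (l = -½*2 = -1)
Z(f, c) = -6 + c (Z(f, c) = c - 1*6 = c - 6 = -6 + c)
b(U) = U + √2*√U (b(U) = U + √(2*U) = U + √2*√U)
(b(-10) + Z(4, G(-2)))² = ((-10 + √2*√(-10)) + (-6 - 2))² = ((-10 + √2*(I*√10)) - 8)² = ((-10 + 2*I*√5) - 8)² = (-18 + 2*I*√5)²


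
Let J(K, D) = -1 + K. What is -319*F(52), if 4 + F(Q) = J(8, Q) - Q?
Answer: 15631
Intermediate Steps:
F(Q) = 3 - Q (F(Q) = -4 + ((-1 + 8) - Q) = -4 + (7 - Q) = 3 - Q)
-319*F(52) = -319*(3 - 1*52) = -319*(3 - 52) = -319*(-49) = 15631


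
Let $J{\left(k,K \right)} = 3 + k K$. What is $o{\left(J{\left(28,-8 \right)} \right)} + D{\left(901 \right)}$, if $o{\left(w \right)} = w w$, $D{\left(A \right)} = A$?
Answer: $49742$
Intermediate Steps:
$J{\left(k,K \right)} = 3 + K k$
$o{\left(w \right)} = w^{2}$
$o{\left(J{\left(28,-8 \right)} \right)} + D{\left(901 \right)} = \left(3 - 224\right)^{2} + 901 = \left(-221\right)^{2} + 901 = 48841 + 901 = 49742$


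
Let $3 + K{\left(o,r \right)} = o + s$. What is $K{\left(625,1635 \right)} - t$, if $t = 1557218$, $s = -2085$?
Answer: $-1558681$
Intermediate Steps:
$K{\left(o,r \right)} = -2088 + o$ ($K{\left(o,r \right)} = -3 + \left(o - 2085\right) = -3 + \left(-2085 + o\right) = -2088 + o$)
$K{\left(625,1635 \right)} - t = \left(-2088 + 625\right) - 1557218 = -1463 - 1557218 = -1558681$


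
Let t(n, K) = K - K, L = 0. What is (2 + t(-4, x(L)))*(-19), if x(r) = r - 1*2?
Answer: -38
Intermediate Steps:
x(r) = -2 + r (x(r) = r - 2 = -2 + r)
t(n, K) = 0
(2 + t(-4, x(L)))*(-19) = (2 + 0)*(-19) = 2*(-19) = -38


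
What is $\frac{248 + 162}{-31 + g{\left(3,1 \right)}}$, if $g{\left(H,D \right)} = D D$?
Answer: $- \frac{41}{3} \approx -13.667$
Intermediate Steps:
$g{\left(H,D \right)} = D^{2}$
$\frac{248 + 162}{-31 + g{\left(3,1 \right)}} = \frac{248 + 162}{-31 + 1^{2}} = \frac{410}{-31 + 1} = \frac{410}{-30} = 410 \left(- \frac{1}{30}\right) = - \frac{41}{3}$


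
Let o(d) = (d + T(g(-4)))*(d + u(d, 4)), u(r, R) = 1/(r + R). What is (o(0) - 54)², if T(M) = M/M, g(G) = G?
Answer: 46225/16 ≈ 2889.1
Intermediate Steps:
u(r, R) = 1/(R + r)
T(M) = 1
o(d) = (1 + d)*(d + 1/(4 + d)) (o(d) = (d + 1)*(d + 1/(4 + d)) = (1 + d)*(d + 1/(4 + d)))
(o(0) - 54)² = ((1 + 0 + 0*(1 + 0)*(4 + 0))/(4 + 0) - 54)² = ((1 + 0 + 0*1*4)/4 - 54)² = ((1 + 0 + 0)/4 - 54)² = ((¼)*1 - 54)² = (¼ - 54)² = (-215/4)² = 46225/16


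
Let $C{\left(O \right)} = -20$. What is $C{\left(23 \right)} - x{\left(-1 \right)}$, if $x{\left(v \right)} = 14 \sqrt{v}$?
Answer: $-20 - 14 i \approx -20.0 - 14.0 i$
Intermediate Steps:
$C{\left(23 \right)} - x{\left(-1 \right)} = -20 - 14 \sqrt{-1} = -20 - 14 i$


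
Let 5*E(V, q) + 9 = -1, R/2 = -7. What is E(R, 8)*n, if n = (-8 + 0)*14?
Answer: 224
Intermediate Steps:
R = -14 (R = 2*(-7) = -14)
E(V, q) = -2 (E(V, q) = -9/5 + (⅕)*(-1) = -9/5 - ⅕ = -2)
n = -112 (n = -8*14 = -112)
E(R, 8)*n = -2*(-112) = 224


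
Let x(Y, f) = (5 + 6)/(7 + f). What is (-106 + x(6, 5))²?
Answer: 1590121/144 ≈ 11043.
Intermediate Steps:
x(Y, f) = 11/(7 + f)
(-106 + x(6, 5))² = (-106 + 11/(7 + 5))² = (-106 + 11/12)² = (-1261/12)² = 1590121/144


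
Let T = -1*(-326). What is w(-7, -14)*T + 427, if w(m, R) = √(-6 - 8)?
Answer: 427 + 326*I*√14 ≈ 427.0 + 1219.8*I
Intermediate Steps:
T = 326
w(m, R) = I*√14 (w(m, R) = √(-14) = I*√14)
w(-7, -14)*T + 427 = (I*√14)*326 + 427 = 326*I*√14 + 427 = 427 + 326*I*√14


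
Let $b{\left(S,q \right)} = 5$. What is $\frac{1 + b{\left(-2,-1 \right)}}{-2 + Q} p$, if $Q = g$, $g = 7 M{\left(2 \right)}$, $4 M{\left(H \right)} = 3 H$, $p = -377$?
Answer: $- \frac{4524}{17} \approx -266.12$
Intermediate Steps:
$M{\left(H \right)} = \frac{3 H}{4}$
$g = \frac{21}{2}$ ($g = 7 \cdot \frac{3}{4} \cdot 2 = 7 \cdot \frac{3}{2} = \frac{21}{2} \approx 10.5$)
$Q = \frac{21}{2} \approx 10.5$
$\frac{1 + b{\left(-2,-1 \right)}}{-2 + Q} p = \frac{1 + 5}{-2 + \frac{21}{2}} \left(-377\right) = \frac{6}{\frac{17}{2}} \left(-377\right) = 6 \cdot \frac{2}{17} \left(-377\right) = \frac{12}{17} \left(-377\right) = - \frac{4524}{17}$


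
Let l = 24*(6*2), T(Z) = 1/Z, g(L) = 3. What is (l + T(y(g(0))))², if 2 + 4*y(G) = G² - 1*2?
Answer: 2085136/25 ≈ 83406.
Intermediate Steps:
y(G) = -1 + G²/4 (y(G) = -½ + (G² - 1*2)/4 = -½ + (G² - 2)/4 = -½ + (-2 + G²)/4 = -½ + (-½ + G²/4) = -1 + G²/4)
l = 288 (l = 24*12 = 288)
(l + T(y(g(0))))² = (288 + 1/(-1 + (¼)*3²))² = (288 + 1/(-1 + (¼)*9))² = (288 + 1/(-1 + 9/4))² = (288 + 1/(5/4))² = (288 + ⅘)² = (1444/5)² = 2085136/25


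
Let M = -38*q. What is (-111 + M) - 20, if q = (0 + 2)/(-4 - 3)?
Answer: -841/7 ≈ -120.14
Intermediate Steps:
q = -2/7 (q = 2/(-7) = 2*(-⅐) = -2/7 ≈ -0.28571)
M = 76/7 (M = -38*(-2/7) = 76/7 ≈ 10.857)
(-111 + M) - 20 = (-111 + 76/7) - 20 = -701/7 - 20 = -841/7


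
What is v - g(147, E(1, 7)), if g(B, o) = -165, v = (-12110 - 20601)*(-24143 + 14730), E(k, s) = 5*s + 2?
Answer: 307908808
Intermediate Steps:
E(k, s) = 2 + 5*s
v = 307908643 (v = -32711*(-9413) = 307908643)
v - g(147, E(1, 7)) = 307908643 - 1*(-165) = 307908643 + 165 = 307908808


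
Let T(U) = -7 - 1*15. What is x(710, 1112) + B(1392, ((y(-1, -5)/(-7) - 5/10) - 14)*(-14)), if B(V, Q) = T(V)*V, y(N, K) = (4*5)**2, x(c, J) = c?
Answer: -29914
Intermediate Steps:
T(U) = -22 (T(U) = -7 - 15 = -22)
y(N, K) = 400 (y(N, K) = 20**2 = 400)
B(V, Q) = -22*V
x(710, 1112) + B(1392, ((y(-1, -5)/(-7) - 5/10) - 14)*(-14)) = 710 - 22*1392 = 710 - 30624 = -29914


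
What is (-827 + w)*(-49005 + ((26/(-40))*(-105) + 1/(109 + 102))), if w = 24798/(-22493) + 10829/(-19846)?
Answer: 15278054391526074643/376758289832 ≈ 4.0551e+7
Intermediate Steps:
w = -735717805/446396078 (w = 24798*(-1/22493) + 10829*(-1/19846) = -24798/22493 - 10829/19846 = -735717805/446396078 ≈ -1.6481)
(-827 + w)*(-49005 + ((26/(-40))*(-105) + 1/(109 + 102))) = (-827 - 735717805/446396078)*(-49005 + ((26/(-40))*(-105) + 1/(109 + 102))) = -369905274311*(-49005 + ((26*(-1/40))*(-105) + 1/211))/446396078 = -369905274311*(-49005 + (-13/20*(-105) + 1/211))/446396078 = -369905274311*(-49005 + (273/4 + 1/211))/446396078 = -369905274311*(-49005 + 57607/844)/446396078 = -369905274311/446396078*(-41302613/844) = 15278054391526074643/376758289832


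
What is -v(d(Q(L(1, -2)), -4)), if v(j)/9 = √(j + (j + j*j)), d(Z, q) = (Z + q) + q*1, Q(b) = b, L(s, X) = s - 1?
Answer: -36*√3 ≈ -62.354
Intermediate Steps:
L(s, X) = -1 + s
d(Z, q) = Z + 2*q (d(Z, q) = (Z + q) + q = Z + 2*q)
v(j) = 9*√(j² + 2*j) (v(j) = 9*√(j + (j + j*j)) = 9*√(j + (j + j²)) = 9*√(j² + 2*j))
-v(d(Q(L(1, -2)), -4)) = -9*√(((-1 + 1) + 2*(-4))*(2 + ((-1 + 1) + 2*(-4)))) = -9*√((0 - 8)*(2 + (0 - 8))) = -9*√(-8*(2 - 8)) = -9*√(-8*(-6)) = -9*√48 = -9*4*√3 = -36*√3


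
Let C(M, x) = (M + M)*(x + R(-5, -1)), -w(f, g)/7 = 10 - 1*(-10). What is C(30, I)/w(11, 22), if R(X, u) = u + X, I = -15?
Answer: 9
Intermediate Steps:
w(f, g) = -140 (w(f, g) = -7*(10 - 1*(-10)) = -7*(10 + 10) = -7*20 = -140)
R(X, u) = X + u
C(M, x) = 2*M*(-6 + x) (C(M, x) = (M + M)*(x + (-5 - 1)) = (2*M)*(x - 6) = (2*M)*(-6 + x) = 2*M*(-6 + x))
C(30, I)/w(11, 22) = (2*30*(-6 - 15))/(-140) = (2*30*(-21))*(-1/140) = -1260*(-1/140) = 9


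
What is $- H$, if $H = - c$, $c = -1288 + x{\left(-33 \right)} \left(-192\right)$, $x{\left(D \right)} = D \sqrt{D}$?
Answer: $-1288 + 6336 i \sqrt{33} \approx -1288.0 + 36398.0 i$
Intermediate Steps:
$x{\left(D \right)} = D^{\frac{3}{2}}$
$c = -1288 + 6336 i \sqrt{33}$ ($c = -1288 + \left(-33\right)^{\frac{3}{2}} \left(-192\right) = -1288 + - 33 i \sqrt{33} \left(-192\right) = -1288 + 6336 i \sqrt{33} \approx -1288.0 + 36398.0 i$)
$H = 1288 - 6336 i \sqrt{33}$ ($H = - (-1288 + 6336 i \sqrt{33}) = 1288 - 6336 i \sqrt{33} \approx 1288.0 - 36398.0 i$)
$- H = - (1288 - 6336 i \sqrt{33}) = -1288 + 6336 i \sqrt{33}$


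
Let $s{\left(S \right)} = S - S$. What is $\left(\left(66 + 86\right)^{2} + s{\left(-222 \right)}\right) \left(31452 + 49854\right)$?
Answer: $1878493824$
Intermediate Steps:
$s{\left(S \right)} = 0$
$\left(\left(66 + 86\right)^{2} + s{\left(-222 \right)}\right) \left(31452 + 49854\right) = \left(\left(66 + 86\right)^{2} + 0\right) \left(31452 + 49854\right) = \left(152^{2} + 0\right) 81306 = \left(23104 + 0\right) 81306 = 23104 \cdot 81306 = 1878493824$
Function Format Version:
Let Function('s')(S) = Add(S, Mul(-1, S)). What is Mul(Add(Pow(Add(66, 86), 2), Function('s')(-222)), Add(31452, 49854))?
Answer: 1878493824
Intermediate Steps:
Function('s')(S) = 0
Mul(Add(Pow(Add(66, 86), 2), Function('s')(-222)), Add(31452, 49854)) = Mul(Add(Pow(Add(66, 86), 2), 0), Add(31452, 49854)) = Mul(Add(Pow(152, 2), 0), 81306) = Mul(Add(23104, 0), 81306) = Mul(23104, 81306) = 1878493824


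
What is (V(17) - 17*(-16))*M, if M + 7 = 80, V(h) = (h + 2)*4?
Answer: 25404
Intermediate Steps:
V(h) = 8 + 4*h (V(h) = (2 + h)*4 = 8 + 4*h)
M = 73 (M = -7 + 80 = 73)
(V(17) - 17*(-16))*M = ((8 + 4*17) - 17*(-16))*73 = ((8 + 68) + 272)*73 = (76 + 272)*73 = 348*73 = 25404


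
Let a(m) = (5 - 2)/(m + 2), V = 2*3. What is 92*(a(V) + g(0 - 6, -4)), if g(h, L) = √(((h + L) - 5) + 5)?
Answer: 69/2 + 92*I*√10 ≈ 34.5 + 290.93*I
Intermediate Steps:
V = 6
g(h, L) = √(L + h) (g(h, L) = √(((L + h) - 5) + 5) = √((-5 + L + h) + 5) = √(L + h))
a(m) = 3/(2 + m)
92*(a(V) + g(0 - 6, -4)) = 92*(3/(2 + 6) + √(-4 + (0 - 6))) = 92*(3/8 + √(-4 - 6)) = 92*(3*(⅛) + √(-10)) = 92*(3/8 + I*√10) = 69/2 + 92*I*√10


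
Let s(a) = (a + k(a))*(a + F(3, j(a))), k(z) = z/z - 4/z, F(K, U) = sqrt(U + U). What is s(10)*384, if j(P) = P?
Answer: 40704 + 40704*sqrt(5)/5 ≈ 58907.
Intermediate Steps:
F(K, U) = sqrt(2)*sqrt(U) (F(K, U) = sqrt(2*U) = sqrt(2)*sqrt(U))
k(z) = 1 - 4/z
s(a) = (a + sqrt(2)*sqrt(a))*(a + (-4 + a)/a) (s(a) = (a + (-4 + a)/a)*(a + sqrt(2)*sqrt(a)) = (a + sqrt(2)*sqrt(a))*(a + (-4 + a)/a))
s(10)*384 = ((sqrt(2)*(-4 + 10) + sqrt(10)*(-4 + 10 + 10**2 + sqrt(2)*10**(3/2)))/sqrt(10))*384 = ((sqrt(10)/10)*(sqrt(2)*6 + sqrt(10)*(-4 + 10 + 100 + sqrt(2)*(10*sqrt(10)))))*384 = ((sqrt(10)/10)*(6*sqrt(2) + sqrt(10)*(-4 + 10 + 100 + 20*sqrt(5))))*384 = ((sqrt(10)/10)*(6*sqrt(2) + sqrt(10)*(106 + 20*sqrt(5))))*384 = (sqrt(10)*(6*sqrt(2) + sqrt(10)*(106 + 20*sqrt(5)))/10)*384 = 192*sqrt(10)*(6*sqrt(2) + sqrt(10)*(106 + 20*sqrt(5)))/5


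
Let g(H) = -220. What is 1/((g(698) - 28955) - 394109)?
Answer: -1/423284 ≈ -2.3625e-6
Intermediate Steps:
1/((g(698) - 28955) - 394109) = 1/((-220 - 28955) - 394109) = 1/(-29175 - 394109) = 1/(-423284) = -1/423284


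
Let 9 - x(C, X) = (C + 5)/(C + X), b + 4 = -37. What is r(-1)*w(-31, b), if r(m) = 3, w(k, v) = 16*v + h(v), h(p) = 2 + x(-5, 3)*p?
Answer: -3069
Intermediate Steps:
b = -41 (b = -4 - 37 = -41)
x(C, X) = 9 - (5 + C)/(C + X) (x(C, X) = 9 - (C + 5)/(C + X) = 9 - (5 + C)/(C + X))
h(p) = 2 + 9*p (h(p) = 2 + ((-5 + 8*(-5) + 9*3)/(-5 + 3))*p = 2 + ((-5 - 40 + 27)/(-2))*p = 2 + (-1/2*(-18))*p = 2 + 9*p)
w(k, v) = 2 + 25*v (w(k, v) = 16*v + (2 + 9*v) = 2 + 25*v)
r(-1)*w(-31, b) = 3*(2 + 25*(-41)) = 3*(2 - 1025) = 3*(-1023) = -3069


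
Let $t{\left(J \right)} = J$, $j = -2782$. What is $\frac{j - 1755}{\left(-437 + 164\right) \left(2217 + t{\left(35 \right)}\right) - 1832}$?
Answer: $\frac{4537}{616628} \approx 0.0073578$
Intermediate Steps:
$\frac{j - 1755}{\left(-437 + 164\right) \left(2217 + t{\left(35 \right)}\right) - 1832} = \frac{-2782 - 1755}{\left(-437 + 164\right) \left(2217 + 35\right) - 1832} = - \frac{4537}{\left(-273\right) 2252 - 1832} = - \frac{4537}{-614796 - 1832} = - \frac{4537}{-616628} = \left(-4537\right) \left(- \frac{1}{616628}\right) = \frac{4537}{616628}$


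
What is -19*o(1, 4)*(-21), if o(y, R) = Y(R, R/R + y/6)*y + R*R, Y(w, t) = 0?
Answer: 6384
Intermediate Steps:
o(y, R) = R**2 (o(y, R) = 0*y + R*R = 0 + R**2 = R**2)
-19*o(1, 4)*(-21) = -19*4**2*(-21) = -19*16*(-21) = -304*(-21) = 6384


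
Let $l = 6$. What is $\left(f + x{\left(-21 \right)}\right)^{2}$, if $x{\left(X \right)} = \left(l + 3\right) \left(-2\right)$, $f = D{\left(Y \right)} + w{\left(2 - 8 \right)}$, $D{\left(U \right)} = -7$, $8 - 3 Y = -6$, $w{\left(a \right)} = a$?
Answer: $961$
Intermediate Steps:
$Y = \frac{14}{3}$ ($Y = \frac{8}{3} - -2 = \frac{8}{3} + 2 = \frac{14}{3} \approx 4.6667$)
$f = -13$ ($f = -7 + \left(2 - 8\right) = -7 - 6 = -13$)
$x{\left(X \right)} = -18$ ($x{\left(X \right)} = \left(6 + 3\right) \left(-2\right) = 9 \left(-2\right) = -18$)
$\left(f + x{\left(-21 \right)}\right)^{2} = \left(-13 - 18\right)^{2} = \left(-31\right)^{2} = 961$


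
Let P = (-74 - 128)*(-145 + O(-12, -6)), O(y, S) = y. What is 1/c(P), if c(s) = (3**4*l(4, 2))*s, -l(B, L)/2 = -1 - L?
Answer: 1/15413004 ≈ 6.4880e-8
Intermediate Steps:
l(B, L) = 2 + 2*L (l(B, L) = -2*(-1 - L) = 2 + 2*L)
P = 31714 (P = (-74 - 128)*(-145 - 12) = -202*(-157) = 31714)
c(s) = 486*s (c(s) = (3**4*(2 + 2*2))*s = (81*(2 + 4))*s = (81*6)*s = 486*s)
1/c(P) = 1/(486*31714) = 1/15413004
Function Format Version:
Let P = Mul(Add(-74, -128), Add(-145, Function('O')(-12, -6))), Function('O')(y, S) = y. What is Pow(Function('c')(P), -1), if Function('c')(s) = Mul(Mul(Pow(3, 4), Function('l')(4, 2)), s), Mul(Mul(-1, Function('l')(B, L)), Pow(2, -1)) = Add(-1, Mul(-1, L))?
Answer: Rational(1, 15413004) ≈ 6.4880e-8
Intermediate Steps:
Function('l')(B, L) = Add(2, Mul(2, L)) (Function('l')(B, L) = Mul(-2, Add(-1, Mul(-1, L))) = Add(2, Mul(2, L)))
P = 31714 (P = Mul(Add(-74, -128), Add(-145, -12)) = Mul(-202, -157) = 31714)
Function('c')(s) = Mul(486, s) (Function('c')(s) = Mul(Mul(Pow(3, 4), Add(2, Mul(2, 2))), s) = Mul(Mul(81, Add(2, 4)), s) = Mul(Mul(81, 6), s) = Mul(486, s))
Pow(Function('c')(P), -1) = Pow(Mul(486, 31714), -1) = Pow(15413004, -1) = Rational(1, 15413004)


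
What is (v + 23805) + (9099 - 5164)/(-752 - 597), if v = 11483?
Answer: 47599577/1349 ≈ 35285.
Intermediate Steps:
(v + 23805) + (9099 - 5164)/(-752 - 597) = (11483 + 23805) + (9099 - 5164)/(-752 - 597) = 35288 + 3935/(-1349) = 35288 + 3935*(-1/1349) = 35288 - 3935/1349 = 47599577/1349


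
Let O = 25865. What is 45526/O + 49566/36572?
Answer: 1473500731/472967390 ≈ 3.1154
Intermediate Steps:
45526/O + 49566/36572 = 45526/25865 + 49566/36572 = 45526*(1/25865) + 49566*(1/36572) = 45526/25865 + 24783/18286 = 1473500731/472967390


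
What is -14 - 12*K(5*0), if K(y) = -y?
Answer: -14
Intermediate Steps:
-14 - 12*K(5*0) = -14 - (-12)*5*0 = -14 - (-12)*0 = -14 - 12*0 = -14 + 0 = -14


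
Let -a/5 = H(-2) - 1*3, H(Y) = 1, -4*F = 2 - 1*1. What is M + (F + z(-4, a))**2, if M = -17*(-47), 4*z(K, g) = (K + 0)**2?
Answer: 13009/16 ≈ 813.06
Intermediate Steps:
F = -1/4 (F = -(2 - 1*1)/4 = -(2 - 1)/4 = -1/4*1 = -1/4 ≈ -0.25000)
a = 10 (a = -5*(1 - 1*3) = -5*(1 - 3) = -5*(-2) = 10)
z(K, g) = K**2/4 (z(K, g) = (K + 0)**2/4 = K**2/4)
M = 799
M + (F + z(-4, a))**2 = 799 + (-1/4 + (1/4)*(-4)**2)**2 = 799 + (-1/4 + (1/4)*16)**2 = 799 + (-1/4 + 4)**2 = 799 + (15/4)**2 = 799 + 225/16 = 13009/16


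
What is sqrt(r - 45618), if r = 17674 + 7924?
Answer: 2*I*sqrt(5005) ≈ 141.49*I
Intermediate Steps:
r = 25598
sqrt(r - 45618) = sqrt(25598 - 45618) = sqrt(-20020) = 2*I*sqrt(5005)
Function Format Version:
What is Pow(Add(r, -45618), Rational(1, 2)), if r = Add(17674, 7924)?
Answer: Mul(2, I, Pow(5005, Rational(1, 2))) ≈ Mul(141.49, I)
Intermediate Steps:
r = 25598
Pow(Add(r, -45618), Rational(1, 2)) = Pow(Add(25598, -45618), Rational(1, 2)) = Pow(-20020, Rational(1, 2)) = Mul(2, I, Pow(5005, Rational(1, 2)))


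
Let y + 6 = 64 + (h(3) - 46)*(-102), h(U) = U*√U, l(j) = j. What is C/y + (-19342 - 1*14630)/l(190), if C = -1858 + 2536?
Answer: -4975910187/27851990 + 51867*√3/5570398 ≈ -178.64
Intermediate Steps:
h(U) = U^(3/2)
C = 678
y = 4750 - 306*√3 (y = -6 + (64 + (3^(3/2) - 46)*(-102)) = -6 + (64 + (3*√3 - 46)*(-102)) = -6 + (64 + (-46 + 3*√3)*(-102)) = -6 + (64 + (4692 - 306*√3)) = -6 + (4756 - 306*√3) = 4750 - 306*√3 ≈ 4220.0)
C/y + (-19342 - 1*14630)/l(190) = 678/(4750 - 306*√3) + (-19342 - 1*14630)/190 = 678/(4750 - 306*√3) + (-19342 - 14630)*(1/190) = 678/(4750 - 306*√3) - 33972*1/190 = 678/(4750 - 306*√3) - 894/5 = -894/5 + 678/(4750 - 306*√3)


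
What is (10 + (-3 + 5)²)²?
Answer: 196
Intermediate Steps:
(10 + (-3 + 5)²)² = (10 + 2²)² = (10 + 4)² = 14² = 196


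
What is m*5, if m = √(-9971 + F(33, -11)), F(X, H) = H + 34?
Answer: 10*I*√2487 ≈ 498.7*I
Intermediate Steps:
F(X, H) = 34 + H
m = 2*I*√2487 (m = √(-9971 + (34 - 11)) = √(-9971 + 23) = √(-9948) = 2*I*√2487 ≈ 99.74*I)
m*5 = (2*I*√2487)*5 = 10*I*√2487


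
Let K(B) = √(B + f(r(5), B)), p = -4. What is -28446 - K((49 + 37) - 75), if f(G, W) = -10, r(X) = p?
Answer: -28447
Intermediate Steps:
r(X) = -4
K(B) = √(-10 + B) (K(B) = √(B - 10) = √(-10 + B))
-28446 - K((49 + 37) - 75) = -28446 - √(-10 + ((49 + 37) - 75)) = -28446 - √(-10 + (86 - 75)) = -28446 - √(-10 + 11) = -28446 - √1 = -28446 - 1*1 = -28446 - 1 = -28447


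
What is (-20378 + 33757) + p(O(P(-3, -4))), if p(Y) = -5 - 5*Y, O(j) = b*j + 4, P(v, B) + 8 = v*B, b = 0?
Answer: 13354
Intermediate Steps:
P(v, B) = -8 + B*v (P(v, B) = -8 + v*B = -8 + B*v)
O(j) = 4 (O(j) = 0*j + 4 = 0 + 4 = 4)
(-20378 + 33757) + p(O(P(-3, -4))) = (-20378 + 33757) + (-5 - 5*4) = 13379 + (-5 - 20) = 13379 - 25 = 13354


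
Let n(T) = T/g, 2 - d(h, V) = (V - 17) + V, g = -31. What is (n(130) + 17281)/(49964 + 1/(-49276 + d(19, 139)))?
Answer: 8843334945/25574656303 ≈ 0.34579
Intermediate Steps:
d(h, V) = 19 - 2*V (d(h, V) = 2 - ((V - 17) + V) = 2 - ((-17 + V) + V) = 2 - (-17 + 2*V) = 2 + (17 - 2*V) = 19 - 2*V)
n(T) = -T/31 (n(T) = T/(-31) = T*(-1/31) = -T/31)
(n(130) + 17281)/(49964 + 1/(-49276 + d(19, 139))) = (-1/31*130 + 17281)/(49964 + 1/(-49276 + (19 - 2*139))) = (-130/31 + 17281)/(49964 + 1/(-49276 + (19 - 278))) = 535581/(31*(49964 + 1/(-49276 - 259))) = 535581/(31*(49964 + 1/(-49535))) = 535581/(31*(49964 - 1/49535)) = 535581/(31*(2474966739/49535)) = (535581/31)*(49535/2474966739) = 8843334945/25574656303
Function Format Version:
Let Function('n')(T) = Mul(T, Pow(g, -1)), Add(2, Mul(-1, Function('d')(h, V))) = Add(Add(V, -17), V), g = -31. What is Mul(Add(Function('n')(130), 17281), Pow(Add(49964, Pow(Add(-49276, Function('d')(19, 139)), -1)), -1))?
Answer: Rational(8843334945, 25574656303) ≈ 0.34579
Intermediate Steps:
Function('d')(h, V) = Add(19, Mul(-2, V)) (Function('d')(h, V) = Add(2, Mul(-1, Add(Add(V, -17), V))) = Add(2, Mul(-1, Add(Add(-17, V), V))) = Add(2, Mul(-1, Add(-17, Mul(2, V)))) = Add(2, Add(17, Mul(-2, V))) = Add(19, Mul(-2, V)))
Function('n')(T) = Mul(Rational(-1, 31), T) (Function('n')(T) = Mul(T, Pow(-31, -1)) = Mul(T, Rational(-1, 31)) = Mul(Rational(-1, 31), T))
Mul(Add(Function('n')(130), 17281), Pow(Add(49964, Pow(Add(-49276, Function('d')(19, 139)), -1)), -1)) = Mul(Add(Mul(Rational(-1, 31), 130), 17281), Pow(Add(49964, Pow(Add(-49276, Add(19, Mul(-2, 139))), -1)), -1)) = Mul(Add(Rational(-130, 31), 17281), Pow(Add(49964, Pow(Add(-49276, Add(19, -278)), -1)), -1)) = Mul(Rational(535581, 31), Pow(Add(49964, Pow(Add(-49276, -259), -1)), -1)) = Mul(Rational(535581, 31), Pow(Add(49964, Pow(-49535, -1)), -1)) = Mul(Rational(535581, 31), Pow(Add(49964, Rational(-1, 49535)), -1)) = Mul(Rational(535581, 31), Pow(Rational(2474966739, 49535), -1)) = Mul(Rational(535581, 31), Rational(49535, 2474966739)) = Rational(8843334945, 25574656303)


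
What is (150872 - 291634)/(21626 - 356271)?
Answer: 140762/334645 ≈ 0.42063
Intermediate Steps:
(150872 - 291634)/(21626 - 356271) = -140762/(-334645) = -140762*(-1/334645) = 140762/334645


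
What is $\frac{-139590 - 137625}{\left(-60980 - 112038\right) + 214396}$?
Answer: $- \frac{277215}{41378} \approx -6.6996$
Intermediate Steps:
$\frac{-139590 - 137625}{\left(-60980 - 112038\right) + 214396} = - \frac{277215}{-173018 + 214396} = - \frac{277215}{41378}$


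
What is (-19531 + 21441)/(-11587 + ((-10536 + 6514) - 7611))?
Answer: -191/2322 ≈ -0.082257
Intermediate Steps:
(-19531 + 21441)/(-11587 + ((-10536 + 6514) - 7611)) = 1910/(-11587 + (-4022 - 7611)) = 1910/(-11587 - 11633) = 1910/(-23220) = 1910*(-1/23220) = -191/2322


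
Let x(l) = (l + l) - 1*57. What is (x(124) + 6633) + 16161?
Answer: 22985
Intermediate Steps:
x(l) = -57 + 2*l (x(l) = 2*l - 57 = -57 + 2*l)
(x(124) + 6633) + 16161 = ((-57 + 2*124) + 6633) + 16161 = ((-57 + 248) + 6633) + 16161 = (191 + 6633) + 16161 = 6824 + 16161 = 22985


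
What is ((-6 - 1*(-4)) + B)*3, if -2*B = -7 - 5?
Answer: 12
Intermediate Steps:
B = 6 (B = -(-7 - 5)/2 = -½*(-12) = 6)
((-6 - 1*(-4)) + B)*3 = ((-6 - 1*(-4)) + 6)*3 = ((-6 + 4) + 6)*3 = (-2 + 6)*3 = 4*3 = 12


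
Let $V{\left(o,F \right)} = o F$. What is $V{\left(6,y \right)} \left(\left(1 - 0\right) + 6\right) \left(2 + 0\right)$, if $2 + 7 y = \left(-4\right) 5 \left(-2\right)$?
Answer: $456$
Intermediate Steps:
$y = \frac{38}{7}$ ($y = - \frac{2}{7} + \frac{\left(-4\right) 5 \left(-2\right)}{7} = - \frac{2}{7} + \frac{\left(-20\right) \left(-2\right)}{7} = - \frac{2}{7} + \frac{1}{7} \cdot 40 = - \frac{2}{7} + \frac{40}{7} = \frac{38}{7} \approx 5.4286$)
$V{\left(o,F \right)} = F o$
$V{\left(6,y \right)} \left(\left(1 - 0\right) + 6\right) \left(2 + 0\right) = \frac{38}{7} \cdot 6 \left(\left(1 - 0\right) + 6\right) \left(2 + 0\right) = \frac{228 \left(\left(1 + 0\right) + 6\right) 2}{7} = \frac{228 \left(1 + 6\right) 2}{7} = \frac{228 \cdot 7 \cdot 2}{7} = \frac{228}{7} \cdot 14 = 456$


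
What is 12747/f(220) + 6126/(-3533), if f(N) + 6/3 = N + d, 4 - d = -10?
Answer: 43613919/819656 ≈ 53.210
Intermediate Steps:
d = 14 (d = 4 - 1*(-10) = 4 + 10 = 14)
f(N) = 12 + N (f(N) = -2 + (N + 14) = -2 + (14 + N) = 12 + N)
12747/f(220) + 6126/(-3533) = 12747/(12 + 220) + 6126/(-3533) = 12747/232 + 6126*(-1/3533) = 12747*(1/232) - 6126/3533 = 12747/232 - 6126/3533 = 43613919/819656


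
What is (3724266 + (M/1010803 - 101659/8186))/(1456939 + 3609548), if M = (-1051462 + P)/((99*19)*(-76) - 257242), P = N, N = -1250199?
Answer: 3083134203088343980261/4194306058364847930627 ≈ 0.73508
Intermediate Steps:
P = -1250199
M = 2301661/400198 (M = (-1051462 - 1250199)/((99*19)*(-76) - 257242) = -2301661/(1881*(-76) - 257242) = -2301661/(-142956 - 257242) = -2301661/(-400198) = -2301661*(-1/400198) = 2301661/400198 ≈ 5.7513)
(3724266 + (M/1010803 - 101659/8186))/(1456939 + 3609548) = (3724266 + ((2301661/400198)/1010803 - 101659/8186))/(1456939 + 3609548) = (3724266 + ((2301661/400198)*(1/1010803) - 101659*1/8186))/5066487 = (3724266 + (2301661/404521338994 - 101659/8186))*(1/5066487) = (3724266 - 10280803989848525/827852920251221)*(1/5066487) = (3083134203088343980261/827852920251221)*(1/5066487) = 3083134203088343980261/4194306058364847930627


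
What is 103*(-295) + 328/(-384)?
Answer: -1458521/48 ≈ -30386.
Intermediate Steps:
103*(-295) + 328/(-384) = -30385 + 328*(-1/384) = -30385 - 41/48 = -1458521/48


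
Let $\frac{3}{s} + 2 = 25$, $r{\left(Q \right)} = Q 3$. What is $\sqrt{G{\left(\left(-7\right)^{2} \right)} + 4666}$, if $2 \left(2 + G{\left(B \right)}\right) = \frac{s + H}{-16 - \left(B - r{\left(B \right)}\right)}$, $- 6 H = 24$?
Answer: $\frac{7 \sqrt{338566233}}{1886} \approx 68.293$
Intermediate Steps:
$H = -4$ ($H = \left(- \frac{1}{6}\right) 24 = -4$)
$r{\left(Q \right)} = 3 Q$
$s = \frac{3}{23}$ ($s = \frac{3}{-2 + 25} = \frac{3}{23} \approx 0.13043$)
$G{\left(B \right)} = -2 - \frac{89}{46 \left(-16 + 2 B\right)}$ ($G{\left(B \right)} = -2 + \frac{\left(\frac{3}{23} - 4\right) \frac{1}{-16 + \left(3 B - B\right)}}{2} = -2 + \frac{\left(- \frac{89}{23}\right) \frac{1}{-16 + 2 B}}{2} = -2 - \frac{89}{46 \left(-16 + 2 B\right)}$)
$\sqrt{G{\left(\left(-7\right)^{2} \right)} + 4666} = \sqrt{\frac{1383 - 184 \left(-7\right)^{2}}{92 \left(-8 + \left(-7\right)^{2}\right)} + 4666} = \sqrt{\frac{1383 - 9016}{92 \left(-8 + 49\right)} + 4666} = \sqrt{\frac{1383 - 9016}{92 \cdot 41} + 4666} = \sqrt{\frac{1}{92} \cdot \frac{1}{41} \left(-7633\right) + 4666} = \sqrt{- \frac{7633}{3772} + 4666} = \sqrt{\frac{17592519}{3772}} = \frac{7 \sqrt{338566233}}{1886}$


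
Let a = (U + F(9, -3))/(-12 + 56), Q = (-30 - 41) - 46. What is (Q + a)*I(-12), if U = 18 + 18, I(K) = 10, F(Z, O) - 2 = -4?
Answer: -12785/11 ≈ -1162.3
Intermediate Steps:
F(Z, O) = -2 (F(Z, O) = 2 - 4 = -2)
Q = -117 (Q = -71 - 46 = -117)
U = 36
a = 17/22 (a = (36 - 2)/(-12 + 56) = 34/44 = 34*(1/44) = 17/22 ≈ 0.77273)
(Q + a)*I(-12) = (-117 + 17/22)*10 = -2557/22*10 = -12785/11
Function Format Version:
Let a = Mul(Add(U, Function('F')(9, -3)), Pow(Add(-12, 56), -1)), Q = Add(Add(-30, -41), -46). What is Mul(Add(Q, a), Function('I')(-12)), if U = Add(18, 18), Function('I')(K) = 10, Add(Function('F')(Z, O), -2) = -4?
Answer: Rational(-12785, 11) ≈ -1162.3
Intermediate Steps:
Function('F')(Z, O) = -2 (Function('F')(Z, O) = Add(2, -4) = -2)
Q = -117 (Q = Add(-71, -46) = -117)
U = 36
a = Rational(17, 22) (a = Mul(Add(36, -2), Pow(Add(-12, 56), -1)) = Mul(34, Pow(44, -1)) = Mul(34, Rational(1, 44)) = Rational(17, 22) ≈ 0.77273)
Mul(Add(Q, a), Function('I')(-12)) = Mul(Add(-117, Rational(17, 22)), 10) = Mul(Rational(-2557, 22), 10) = Rational(-12785, 11)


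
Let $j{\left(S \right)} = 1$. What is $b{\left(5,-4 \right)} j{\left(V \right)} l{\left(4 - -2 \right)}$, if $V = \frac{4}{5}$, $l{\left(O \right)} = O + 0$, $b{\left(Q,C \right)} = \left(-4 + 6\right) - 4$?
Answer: $-12$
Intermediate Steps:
$b{\left(Q,C \right)} = -2$ ($b{\left(Q,C \right)} = 2 - 4 = -2$)
$l{\left(O \right)} = O$
$V = \frac{4}{5}$ ($V = 4 \cdot \frac{1}{5} = \frac{4}{5} \approx 0.8$)
$b{\left(5,-4 \right)} j{\left(V \right)} l{\left(4 - -2 \right)} = \left(-2\right) 1 \left(4 - -2\right) = - 2 \left(4 + 2\right) = \left(-2\right) 6 = -12$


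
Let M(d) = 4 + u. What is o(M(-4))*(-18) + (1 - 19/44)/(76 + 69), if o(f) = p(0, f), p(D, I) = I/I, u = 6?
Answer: -22963/1276 ≈ -17.996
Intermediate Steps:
p(D, I) = 1
M(d) = 10 (M(d) = 4 + 6 = 10)
o(f) = 1
o(M(-4))*(-18) + (1 - 19/44)/(76 + 69) = 1*(-18) + (1 - 19/44)/(76 + 69) = -18 + (1 - 19*1/44)/145 = -18 + (1 - 19/44)*(1/145) = -18 + (25/44)*(1/145) = -18 + 5/1276 = -22963/1276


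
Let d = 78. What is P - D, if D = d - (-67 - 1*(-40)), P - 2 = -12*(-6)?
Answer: -31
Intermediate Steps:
P = 74 (P = 2 - 12*(-6) = 2 + 72 = 74)
D = 105 (D = 78 - (-67 - 1*(-40)) = 78 - (-67 + 40) = 78 - 1*(-27) = 78 + 27 = 105)
P - D = 74 - 1*105 = 74 - 105 = -31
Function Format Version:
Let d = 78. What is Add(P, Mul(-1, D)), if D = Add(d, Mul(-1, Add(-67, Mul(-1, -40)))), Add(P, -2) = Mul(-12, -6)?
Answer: -31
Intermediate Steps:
P = 74 (P = Add(2, Mul(-12, -6)) = Add(2, 72) = 74)
D = 105 (D = Add(78, Mul(-1, Add(-67, Mul(-1, -40)))) = Add(78, Mul(-1, Add(-67, 40))) = Add(78, Mul(-1, -27)) = Add(78, 27) = 105)
Add(P, Mul(-1, D)) = Add(74, Mul(-1, 105)) = Add(74, -105) = -31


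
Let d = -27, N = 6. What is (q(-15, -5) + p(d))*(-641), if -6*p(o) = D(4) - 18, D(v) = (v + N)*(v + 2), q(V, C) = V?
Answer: 14102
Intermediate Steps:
D(v) = (2 + v)*(6 + v) (D(v) = (v + 6)*(v + 2) = (6 + v)*(2 + v) = (2 + v)*(6 + v))
p(o) = -7 (p(o) = -((12 + 4**2 + 8*4) - 18)/6 = -((12 + 16 + 32) - 18)/6 = -(60 - 18)/6 = -1/6*42 = -7)
(q(-15, -5) + p(d))*(-641) = (-15 - 7)*(-641) = -22*(-641) = 14102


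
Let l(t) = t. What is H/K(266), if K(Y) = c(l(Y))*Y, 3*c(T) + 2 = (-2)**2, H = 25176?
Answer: 18882/133 ≈ 141.97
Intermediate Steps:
c(T) = 2/3 (c(T) = -2/3 + (1/3)*(-2)**2 = -2/3 + (1/3)*4 = -2/3 + 4/3 = 2/3)
K(Y) = 2*Y/3
H/K(266) = 25176/(((2/3)*266)) = 25176/(532/3) = 25176*(3/532) = 18882/133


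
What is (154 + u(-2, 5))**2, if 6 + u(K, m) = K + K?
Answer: 20736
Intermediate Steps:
u(K, m) = -6 + 2*K (u(K, m) = -6 + (K + K) = -6 + 2*K)
(154 + u(-2, 5))**2 = (154 + (-6 + 2*(-2)))**2 = (154 + (-6 - 4))**2 = (154 - 10)**2 = 144**2 = 20736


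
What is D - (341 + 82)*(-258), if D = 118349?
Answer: 227483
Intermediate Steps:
D - (341 + 82)*(-258) = 118349 - (341 + 82)*(-258) = 118349 - 423*(-258) = 118349 - 1*(-109134) = 118349 + 109134 = 227483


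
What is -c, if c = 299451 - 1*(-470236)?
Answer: -769687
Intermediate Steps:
c = 769687 (c = 299451 + 470236 = 769687)
-c = -1*769687 = -769687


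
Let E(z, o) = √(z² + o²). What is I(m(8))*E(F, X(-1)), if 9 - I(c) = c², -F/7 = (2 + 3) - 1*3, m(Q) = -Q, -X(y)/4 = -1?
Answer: -110*√53 ≈ -800.81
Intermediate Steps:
X(y) = 4 (X(y) = -4*(-1) = 4)
F = -14 (F = -7*((2 + 3) - 1*3) = -7*(5 - 3) = -7*2 = -14)
E(z, o) = √(o² + z²)
I(c) = 9 - c²
I(m(8))*E(F, X(-1)) = (9 - (-1*8)²)*√(4² + (-14)²) = (9 - 1*(-8)²)*√(16 + 196) = (9 - 1*64)*√212 = (9 - 64)*(2*√53) = -110*√53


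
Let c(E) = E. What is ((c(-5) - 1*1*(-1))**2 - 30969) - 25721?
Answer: -56674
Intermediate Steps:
((c(-5) - 1*1*(-1))**2 - 30969) - 25721 = ((-5 - 1*1*(-1))**2 - 30969) - 25721 = ((-5 - 1*(-1))**2 - 30969) - 25721 = ((-5 + 1)**2 - 30969) - 25721 = ((-4)**2 - 30969) - 25721 = (16 - 30969) - 25721 = -30953 - 25721 = -56674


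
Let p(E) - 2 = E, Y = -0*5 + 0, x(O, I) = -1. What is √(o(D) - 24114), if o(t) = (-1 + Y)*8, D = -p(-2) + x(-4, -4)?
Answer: I*√24122 ≈ 155.31*I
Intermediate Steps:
Y = 0 (Y = -3*0 + 0 = 0 + 0 = 0)
p(E) = 2 + E
D = -1 (D = -(2 - 2) - 1 = -1*0 - 1 = 0 - 1 = -1)
o(t) = -8 (o(t) = (-1 + 0)*8 = -1*8 = -8)
√(o(D) - 24114) = √(-8 - 24114) = √(-24122) = I*√24122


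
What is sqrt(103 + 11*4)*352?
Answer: 2464*sqrt(3) ≈ 4267.8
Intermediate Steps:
sqrt(103 + 11*4)*352 = sqrt(103 + 44)*352 = sqrt(147)*352 = (7*sqrt(3))*352 = 2464*sqrt(3)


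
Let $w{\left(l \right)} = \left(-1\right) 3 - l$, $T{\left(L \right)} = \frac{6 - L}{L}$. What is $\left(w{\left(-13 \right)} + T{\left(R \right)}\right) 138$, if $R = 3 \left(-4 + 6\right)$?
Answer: $1380$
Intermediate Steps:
$R = 6$ ($R = 3 \cdot 2 = 6$)
$T{\left(L \right)} = \frac{6 - L}{L}$
$w{\left(l \right)} = -3 - l$
$\left(w{\left(-13 \right)} + T{\left(R \right)}\right) 138 = \left(\left(-3 - -13\right) + \frac{6 - 6}{6}\right) 138 = \left(\left(-3 + 13\right) + \frac{6 - 6}{6}\right) 138 = \left(10 + \frac{1}{6} \cdot 0\right) 138 = \left(10 + 0\right) 138 = 10 \cdot 138 = 1380$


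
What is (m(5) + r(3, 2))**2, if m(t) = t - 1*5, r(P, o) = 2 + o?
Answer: 16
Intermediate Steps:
m(t) = -5 + t (m(t) = t - 5 = -5 + t)
(m(5) + r(3, 2))**2 = ((-5 + 5) + (2 + 2))**2 = (0 + 4)**2 = 4**2 = 16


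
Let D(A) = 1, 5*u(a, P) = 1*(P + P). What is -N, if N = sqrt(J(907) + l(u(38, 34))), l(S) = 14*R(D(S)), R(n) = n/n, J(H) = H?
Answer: -sqrt(921) ≈ -30.348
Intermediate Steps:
u(a, P) = 2*P/5 (u(a, P) = (1*(P + P))/5 = (1*(2*P))/5 = (2*P)/5 = 2*P/5)
R(n) = 1
l(S) = 14 (l(S) = 14*1 = 14)
N = sqrt(921) (N = sqrt(907 + 14) = sqrt(921) ≈ 30.348)
-N = -sqrt(921)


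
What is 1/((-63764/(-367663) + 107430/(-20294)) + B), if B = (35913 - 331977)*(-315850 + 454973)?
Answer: -3730676461/153663996264760249729 ≈ -2.4278e-11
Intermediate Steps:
B = -41189311872 (B = -296064*139123 = -41189311872)
1/((-63764/(-367663) + 107430/(-20294)) + B) = 1/((-63764/(-367663) + 107430/(-20294)) - 41189311872) = 1/((-63764*(-1/367663) + 107430*(-1/20294)) - 41189311872) = 1/((63764/367663 - 53715/10147) - 41189311872) = 1/(-19102004737/3730676461 - 41189311872) = 1/(-153663996264760249729/3730676461) = -3730676461/153663996264760249729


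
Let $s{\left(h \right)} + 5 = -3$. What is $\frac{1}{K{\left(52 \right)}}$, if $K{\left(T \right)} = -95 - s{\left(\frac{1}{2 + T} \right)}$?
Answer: $- \frac{1}{87} \approx -0.011494$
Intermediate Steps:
$s{\left(h \right)} = -8$ ($s{\left(h \right)} = -5 - 3 = -8$)
$K{\left(T \right)} = -87$ ($K{\left(T \right)} = -95 - -8 = -95 + 8 = -87$)
$\frac{1}{K{\left(52 \right)}} = \frac{1}{-87} = - \frac{1}{87}$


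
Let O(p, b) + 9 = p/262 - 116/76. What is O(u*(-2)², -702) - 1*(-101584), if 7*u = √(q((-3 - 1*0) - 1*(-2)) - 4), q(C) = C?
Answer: 1929896/19 + 2*I*√5/917 ≈ 1.0157e+5 + 0.0048769*I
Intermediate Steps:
u = I*√5/7 (u = √(((-3 - 1*0) - 1*(-2)) - 4)/7 = √(((-3 + 0) + 2) - 4)/7 = √((-3 + 2) - 4)/7 = √(-1 - 4)/7 = √(-5)/7 = (I*√5)/7 = I*√5/7 ≈ 0.31944*I)
O(p, b) = -200/19 + p/262 (O(p, b) = -9 + (p/262 - 116/76) = -9 + (p*(1/262) - 116*1/76) = -9 + (p/262 - 29/19) = -9 + (-29/19 + p/262) = -200/19 + p/262)
O(u*(-2)², -702) - 1*(-101584) = (-200/19 + ((I*√5/7)*(-2)²)/262) - 1*(-101584) = (-200/19 + ((I*√5/7)*4)/262) + 101584 = (-200/19 + (4*I*√5/7)/262) + 101584 = (-200/19 + 2*I*√5/917) + 101584 = 1929896/19 + 2*I*√5/917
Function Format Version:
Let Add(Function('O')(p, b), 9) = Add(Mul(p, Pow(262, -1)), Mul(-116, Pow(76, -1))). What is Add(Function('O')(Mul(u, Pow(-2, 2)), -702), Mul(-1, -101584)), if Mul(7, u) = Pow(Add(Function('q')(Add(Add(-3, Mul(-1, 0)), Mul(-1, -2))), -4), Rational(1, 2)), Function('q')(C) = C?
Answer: Add(Rational(1929896, 19), Mul(Rational(2, 917), I, Pow(5, Rational(1, 2)))) ≈ Add(1.0157e+5, Mul(0.0048769, I))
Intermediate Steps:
u = Mul(Rational(1, 7), I, Pow(5, Rational(1, 2))) (u = Mul(Rational(1, 7), Pow(Add(Add(Add(-3, Mul(-1, 0)), Mul(-1, -2)), -4), Rational(1, 2))) = Mul(Rational(1, 7), Pow(Add(Add(Add(-3, 0), 2), -4), Rational(1, 2))) = Mul(Rational(1, 7), Pow(Add(Add(-3, 2), -4), Rational(1, 2))) = Mul(Rational(1, 7), Pow(Add(-1, -4), Rational(1, 2))) = Mul(Rational(1, 7), Pow(-5, Rational(1, 2))) = Mul(Rational(1, 7), Mul(I, Pow(5, Rational(1, 2)))) = Mul(Rational(1, 7), I, Pow(5, Rational(1, 2))) ≈ Mul(0.31944, I))
Function('O')(p, b) = Add(Rational(-200, 19), Mul(Rational(1, 262), p)) (Function('O')(p, b) = Add(-9, Add(Mul(p, Pow(262, -1)), Mul(-116, Pow(76, -1)))) = Add(-9, Add(Mul(p, Rational(1, 262)), Mul(-116, Rational(1, 76)))) = Add(-9, Add(Mul(Rational(1, 262), p), Rational(-29, 19))) = Add(-9, Add(Rational(-29, 19), Mul(Rational(1, 262), p))) = Add(Rational(-200, 19), Mul(Rational(1, 262), p)))
Add(Function('O')(Mul(u, Pow(-2, 2)), -702), Mul(-1, -101584)) = Add(Add(Rational(-200, 19), Mul(Rational(1, 262), Mul(Mul(Rational(1, 7), I, Pow(5, Rational(1, 2))), Pow(-2, 2)))), Mul(-1, -101584)) = Add(Add(Rational(-200, 19), Mul(Rational(1, 262), Mul(Mul(Rational(1, 7), I, Pow(5, Rational(1, 2))), 4))), 101584) = Add(Add(Rational(-200, 19), Mul(Rational(1, 262), Mul(Rational(4, 7), I, Pow(5, Rational(1, 2))))), 101584) = Add(Add(Rational(-200, 19), Mul(Rational(2, 917), I, Pow(5, Rational(1, 2)))), 101584) = Add(Rational(1929896, 19), Mul(Rational(2, 917), I, Pow(5, Rational(1, 2))))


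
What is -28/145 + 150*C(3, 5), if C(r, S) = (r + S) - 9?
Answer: -21778/145 ≈ -150.19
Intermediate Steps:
C(r, S) = -9 + S + r (C(r, S) = (S + r) - 9 = -9 + S + r)
-28/145 + 150*C(3, 5) = -28/145 + 150*(-9 + 5 + 3) = -28*1/145 + 150*(-1) = -28/145 - 150 = -21778/145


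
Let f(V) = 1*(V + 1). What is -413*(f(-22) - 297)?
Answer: 131334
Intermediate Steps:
f(V) = 1 + V (f(V) = 1*(1 + V) = 1 + V)
-413*(f(-22) - 297) = -413*((1 - 22) - 297) = -413*(-21 - 297) = -413*(-318) = 131334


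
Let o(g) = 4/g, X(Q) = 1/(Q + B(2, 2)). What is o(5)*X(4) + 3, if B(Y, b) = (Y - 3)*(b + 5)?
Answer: 41/15 ≈ 2.7333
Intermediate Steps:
B(Y, b) = (-3 + Y)*(5 + b)
X(Q) = 1/(-7 + Q) (X(Q) = 1/(Q + (-15 - 3*2 + 5*2 + 2*2)) = 1/(Q + (-15 - 6 + 10 + 4)) = 1/(Q - 7) = 1/(-7 + Q))
o(5)*X(4) + 3 = (4/5)/(-7 + 4) + 3 = (4*(⅕))/(-3) + 3 = (⅘)*(-⅓) + 3 = -4/15 + 3 = 41/15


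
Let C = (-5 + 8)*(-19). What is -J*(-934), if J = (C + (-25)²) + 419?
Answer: 921858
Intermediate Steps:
C = -57 (C = 3*(-19) = -57)
J = 987 (J = (-57 + (-25)²) + 419 = (-57 + 625) + 419 = 568 + 419 = 987)
-J*(-934) = -987*(-934) = -1*(-921858) = 921858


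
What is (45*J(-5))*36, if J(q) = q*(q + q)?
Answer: 81000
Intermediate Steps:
J(q) = 2*q² (J(q) = q*(2*q) = 2*q²)
(45*J(-5))*36 = (45*(2*(-5)²))*36 = (45*(2*25))*36 = (45*50)*36 = 2250*36 = 81000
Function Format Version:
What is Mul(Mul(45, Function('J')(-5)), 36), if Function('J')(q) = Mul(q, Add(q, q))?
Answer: 81000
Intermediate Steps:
Function('J')(q) = Mul(2, Pow(q, 2)) (Function('J')(q) = Mul(q, Mul(2, q)) = Mul(2, Pow(q, 2)))
Mul(Mul(45, Function('J')(-5)), 36) = Mul(Mul(45, Mul(2, Pow(-5, 2))), 36) = Mul(Mul(45, Mul(2, 25)), 36) = Mul(Mul(45, 50), 36) = Mul(2250, 36) = 81000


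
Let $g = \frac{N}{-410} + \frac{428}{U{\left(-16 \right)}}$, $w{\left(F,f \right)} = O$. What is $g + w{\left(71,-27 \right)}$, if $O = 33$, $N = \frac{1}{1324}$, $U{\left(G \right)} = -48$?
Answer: $\frac{39220187}{1628520} \approx 24.083$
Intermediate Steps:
$N = \frac{1}{1324} \approx 0.00075529$
$w{\left(F,f \right)} = 33$
$g = - \frac{14520973}{1628520}$ ($g = \frac{1}{1324 \left(-410\right)} + \frac{428}{-48} = \frac{1}{1324} \left(- \frac{1}{410}\right) + 428 \left(- \frac{1}{48}\right) = - \frac{1}{542840} - \frac{107}{12} = - \frac{14520973}{1628520} \approx -8.9167$)
$g + w{\left(71,-27 \right)} = - \frac{14520973}{1628520} + 33 = \frac{39220187}{1628520}$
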